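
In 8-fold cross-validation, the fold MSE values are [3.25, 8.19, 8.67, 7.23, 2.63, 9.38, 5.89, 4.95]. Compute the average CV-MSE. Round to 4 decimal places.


Sum of fold MSEs = 50.1900.
Average = 50.1900 / 8 = 6.2738.

6.2738


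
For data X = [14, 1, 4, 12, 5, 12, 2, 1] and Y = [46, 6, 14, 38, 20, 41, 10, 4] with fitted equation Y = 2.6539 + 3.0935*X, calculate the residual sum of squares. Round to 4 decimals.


For each point, residual = actual - predicted.
Residuals: [0.0371, 0.2526, -1.0279, -1.7759, 1.8786, 1.2241, 1.1591, -1.7474].
Sum of squared residuals = 13.7001.

13.7001


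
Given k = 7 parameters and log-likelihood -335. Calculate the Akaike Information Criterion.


AIC = 2k - 2*loglik = 2(7) - 2(-335).
= 14 + 670 = 684.

684


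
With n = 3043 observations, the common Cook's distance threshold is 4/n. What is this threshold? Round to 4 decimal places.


Using the rule of thumb:
Threshold = 4 / 3043 = 0.0013.

0.0013


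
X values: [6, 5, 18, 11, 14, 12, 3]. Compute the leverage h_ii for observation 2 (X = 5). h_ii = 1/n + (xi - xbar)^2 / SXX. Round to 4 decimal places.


n = 7, xbar = 9.8571.
SXX = sum((xi - xbar)^2) = 174.8571.
h = 1/7 + (5 - 9.8571)^2 / 174.8571 = 0.2778.

0.2778


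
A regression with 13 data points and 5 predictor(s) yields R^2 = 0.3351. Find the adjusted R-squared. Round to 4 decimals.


Using the formula:
(1 - 0.3351) = 0.6649.
Multiply by 12/7: 0.6649 * 12 = 7.9788, then 7.9788 / 7 = 1.1398.
Adj R^2 = 1 - 1.1398 = -0.1398.

-0.1398


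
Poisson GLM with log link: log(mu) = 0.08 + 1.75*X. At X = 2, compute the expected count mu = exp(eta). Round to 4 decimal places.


Compute eta = 0.08 + 1.75 * 2 = 3.5800.
Apply inverse link: mu = e^3.5800 = 35.8735.

35.8735


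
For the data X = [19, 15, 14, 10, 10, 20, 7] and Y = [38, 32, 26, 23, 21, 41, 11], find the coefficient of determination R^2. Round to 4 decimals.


The fitted line is Y = -1.0413 + 2.0978*X.
SSres = 26.0736, SStot = 649.7143.
R^2 = 1 - SSres/SStot = 0.9599.

0.9599


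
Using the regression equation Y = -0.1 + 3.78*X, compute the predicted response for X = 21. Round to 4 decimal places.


Substitute X = 21 into the equation:
Y = -0.1 + 3.78 * 21 = -0.1 + 79.3800 = 79.2800.

79.2800


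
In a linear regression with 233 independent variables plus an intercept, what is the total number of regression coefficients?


Including the intercept, the model has 233 predictor coefficients + 1 intercept.
Total = 234.

234


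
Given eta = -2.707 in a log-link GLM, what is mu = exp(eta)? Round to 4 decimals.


The inverse log link gives:
mu = exp(-2.707) = 0.0667.

0.0667


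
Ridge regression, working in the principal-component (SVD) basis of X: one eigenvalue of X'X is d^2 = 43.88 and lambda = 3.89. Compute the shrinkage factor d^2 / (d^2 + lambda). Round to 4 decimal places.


d^2 + lambda = 43.88 + 3.89 = 47.7700.
Shrinkage factor = 43.88/47.7700 = 0.9186.

0.9186


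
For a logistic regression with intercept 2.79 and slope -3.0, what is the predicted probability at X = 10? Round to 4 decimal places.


z = 2.79 + -3.0 * 10 = -27.2100.
Sigmoid: P = 1 / (1 + exp(27.2100)) = 0.0000.

0.0000


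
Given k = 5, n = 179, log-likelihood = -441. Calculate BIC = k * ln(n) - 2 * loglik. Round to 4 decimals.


k * ln(n) = 5 * ln(179) = 5 * 5.187386 = 25.936930.
-2 * loglik = -2 * (-441) = 882.
BIC = 25.936930 + 882 = 907.936930, which rounds to 907.9369.

907.9369


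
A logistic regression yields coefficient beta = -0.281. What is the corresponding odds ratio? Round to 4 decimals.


Odds ratio = exp(beta) = exp(-0.281).
= 0.7550.

0.7550


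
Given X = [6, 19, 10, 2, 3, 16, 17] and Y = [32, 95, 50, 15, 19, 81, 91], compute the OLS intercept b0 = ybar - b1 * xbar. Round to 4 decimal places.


First find the slope: b1 = 4.8784.
Means: xbar = 10.4286, ybar = 54.7143.
b0 = ybar - b1 * xbar = 54.7143 - 4.8784 * 10.4286 = 3.8395.

3.8395


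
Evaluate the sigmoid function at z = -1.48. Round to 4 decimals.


exp(1.4800) = 4.3929.
1 + exp(-z) = 5.3929.
sigmoid = 1/5.3929 = 0.1854.

0.1854


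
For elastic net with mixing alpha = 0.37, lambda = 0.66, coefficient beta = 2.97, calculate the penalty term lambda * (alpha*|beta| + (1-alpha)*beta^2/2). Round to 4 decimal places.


Compute:
L1 = 0.37 * 2.97 = 1.0989.
L2 = 0.63 * 2.97^2 / 2 = 2.7786.
Penalty = 0.66 * (1.0989 + 2.7786) = 2.5591.

2.5591


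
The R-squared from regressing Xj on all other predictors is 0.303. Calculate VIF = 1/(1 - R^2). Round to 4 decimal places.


Denominator: 1 - 0.303 = 0.697.
VIF = 1 / 0.697 = 1.4347.

1.4347


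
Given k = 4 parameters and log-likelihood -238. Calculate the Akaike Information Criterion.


Compute:
2k = 2*4 = 8.
-2*loglik = -2*(-238) = 476.
AIC = 8 + 476 = 484.

484


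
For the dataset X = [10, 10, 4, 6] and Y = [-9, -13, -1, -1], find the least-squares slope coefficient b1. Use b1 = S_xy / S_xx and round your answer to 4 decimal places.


The sample means are xbar = 7.5000 and ybar = -6.0000.
Compute S_xx = 27.0000 and S_xy = -50.0000.
Slope b1 = S_xy / S_xx = -50.0000 / 27.0000 = -1.8519.

-1.8519


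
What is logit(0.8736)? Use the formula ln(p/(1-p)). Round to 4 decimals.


Compute the odds: 0.8736/0.1264 = 6.9114.
Take the natural log: ln(6.9114) = 1.9332.

1.9332


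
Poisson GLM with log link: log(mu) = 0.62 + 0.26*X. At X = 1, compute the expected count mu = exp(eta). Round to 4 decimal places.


Compute eta = 0.62 + 0.26 * 1 = 0.8800.
Apply inverse link: mu = e^0.8800 = 2.4109.

2.4109


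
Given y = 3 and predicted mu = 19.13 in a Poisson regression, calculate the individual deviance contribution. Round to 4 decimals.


First: ln(3/19.13) = -1.852645.
Then: 3 * -1.852645 = -5.557935.
y - mu = 3 - 19.13 = -16.13.
D = 2(-5.557935 - -16.13) = 21.144130, which rounds to 21.1441.

21.1441


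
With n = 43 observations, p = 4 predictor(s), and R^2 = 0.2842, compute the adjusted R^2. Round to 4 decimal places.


Using the formula:
(1 - 0.2842) = 0.7158.
Multiply by 42/38: 0.7158 * 42 = 30.0636, then 30.0636 / 38 = 0.7911.
Adj R^2 = 1 - 0.7911 = 0.2089.

0.2089


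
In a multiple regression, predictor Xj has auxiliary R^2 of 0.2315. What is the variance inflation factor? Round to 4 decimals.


VIF = 1 / (1 - 0.2315).
= 1 / 0.7685 = 1.3012.

1.3012


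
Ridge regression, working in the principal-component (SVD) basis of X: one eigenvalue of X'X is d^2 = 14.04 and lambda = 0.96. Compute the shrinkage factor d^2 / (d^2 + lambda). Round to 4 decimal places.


Compute the denominator: 14.04 + 0.96 = 15.0000.
Shrinkage factor = 14.04 / 15.0000 = 0.9360.

0.9360


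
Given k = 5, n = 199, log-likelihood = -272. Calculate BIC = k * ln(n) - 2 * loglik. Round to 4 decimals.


Compute k*ln(n) = 5*ln(199) = 5*5.293305 = 26.466525.
Then -2*loglik = 544.
BIC = 26.466525 + 544 = 570.466525, which rounds to 570.4665.

570.4665


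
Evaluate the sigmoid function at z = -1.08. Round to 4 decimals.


exp(1.0800) = 2.9447.
1 + exp(-z) = 3.9447.
sigmoid = 1/3.9447 = 0.2535.

0.2535


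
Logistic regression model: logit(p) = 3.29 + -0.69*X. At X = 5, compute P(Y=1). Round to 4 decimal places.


Linear predictor: z = 3.29 + -0.69 * 5 = -0.1600.
P = 1/(1 + exp(0.1600)) = 1/(1 + 1.1735) = 0.4601.

0.4601


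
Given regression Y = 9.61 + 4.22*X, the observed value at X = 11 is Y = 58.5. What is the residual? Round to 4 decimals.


Fitted value at X = 11 is yhat = 9.61 + 4.22*11 = 56.0300.
Residual = 58.5 - 56.0300 = 2.4700.

2.4700


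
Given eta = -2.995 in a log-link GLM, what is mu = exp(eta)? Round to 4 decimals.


mu = exp(eta) = exp(-2.995).
= 0.0500.

0.0500


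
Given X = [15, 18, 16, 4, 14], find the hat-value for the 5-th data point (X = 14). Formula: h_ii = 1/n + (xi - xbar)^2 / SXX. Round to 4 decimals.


n = 5, xbar = 13.4000.
SXX = sum((xi - xbar)^2) = 119.2000.
h = 1/5 + (14 - 13.4000)^2 / 119.2000 = 0.2030.

0.2030


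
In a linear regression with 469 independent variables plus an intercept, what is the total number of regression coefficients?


Each predictor gets one coefficient, plus one intercept.
Total parameters = 469 + 1 = 470.

470


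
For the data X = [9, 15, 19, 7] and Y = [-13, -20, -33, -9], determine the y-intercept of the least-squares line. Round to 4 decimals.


First find the slope: b1 = -1.8626.
Means: xbar = 12.5000, ybar = -18.7500.
b0 = ybar - b1 * xbar = -18.7500 - -1.8626 * 12.5000 = 4.5330.

4.5330


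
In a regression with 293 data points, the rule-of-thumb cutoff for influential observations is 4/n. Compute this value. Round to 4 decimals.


Cook's distance cutoff = 4/n = 4/293.
= 0.0137.

0.0137


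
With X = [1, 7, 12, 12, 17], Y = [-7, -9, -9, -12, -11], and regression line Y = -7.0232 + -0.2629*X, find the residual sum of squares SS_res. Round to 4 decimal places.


Compute predicted values, then residuals = yi - yhat_i.
Residuals: [0.2861, -0.1365, 1.1780, -1.8220, 0.4925].
SSres = sum(residual^2) = 5.0504.

5.0504


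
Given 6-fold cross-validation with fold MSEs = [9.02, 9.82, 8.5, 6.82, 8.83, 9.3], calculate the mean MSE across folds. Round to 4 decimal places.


Sum of fold MSEs = 52.2900.
Average = 52.2900 / 6 = 8.7150.

8.7150


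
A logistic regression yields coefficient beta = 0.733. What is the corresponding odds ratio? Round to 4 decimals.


The odds ratio is computed as:
OR = e^(0.733) = 2.0813.

2.0813


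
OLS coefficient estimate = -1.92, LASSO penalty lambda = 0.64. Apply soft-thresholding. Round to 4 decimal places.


Check: |-1.92| = 1.92 vs lambda = 0.64.
Since |beta| > lambda, coefficient = sign(beta)*(|beta| - lambda) = -1.2800.
Soft-thresholded coefficient = -1.2800.

-1.2800


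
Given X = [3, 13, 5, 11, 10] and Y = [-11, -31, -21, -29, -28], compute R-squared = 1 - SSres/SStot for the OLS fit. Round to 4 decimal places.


Fit the OLS line: b0 = -8.4270, b1 = -1.8539.
SSres = 23.2809.
SStot = 268.0000.
R^2 = 1 - 23.2809/268.0000 = 0.9131.

0.9131


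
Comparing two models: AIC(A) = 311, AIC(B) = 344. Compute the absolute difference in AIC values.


Compute |311 - 344| = 33.
Model A has the smaller AIC.

33


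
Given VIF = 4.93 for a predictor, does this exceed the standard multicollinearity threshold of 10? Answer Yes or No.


Compare VIF = 4.93 to the threshold of 10.
4.93 < 10, so the answer is No.

No


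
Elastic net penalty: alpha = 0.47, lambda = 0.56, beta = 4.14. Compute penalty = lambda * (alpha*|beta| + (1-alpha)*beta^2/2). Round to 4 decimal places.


Compute:
L1 = 0.47 * 4.14 = 1.9458.
L2 = 0.53 * 4.14^2 / 2 = 4.5420.
Penalty = 0.56 * (1.9458 + 4.5420) = 3.6332.

3.6332


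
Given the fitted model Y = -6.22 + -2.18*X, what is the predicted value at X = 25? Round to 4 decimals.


Substitute X = 25 into the equation:
Y = -6.22 + -2.18 * 25 = -6.22 + -54.5000 = -60.7200.

-60.7200


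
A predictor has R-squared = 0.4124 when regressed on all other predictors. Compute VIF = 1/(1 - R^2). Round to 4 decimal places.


VIF = 1 / (1 - 0.4124).
= 1 / 0.5876 = 1.7018.

1.7018


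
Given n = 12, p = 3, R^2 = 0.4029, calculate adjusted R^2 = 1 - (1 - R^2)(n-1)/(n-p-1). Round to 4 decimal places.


Adjusted R^2 = 1 - (1 - R^2) * (n-1)/(n-p-1).
(1 - R^2) = 0.5971.
(n-1)/(n-p-1) = 11/8.
(1 - R^2) * (n-1) = 0.5971 * 11 = 6.5681.
Divide by (n-p-1): 6.5681 / 8 = 0.8210.
Adj R^2 = 1 - 0.8210 = 0.1790.

0.1790


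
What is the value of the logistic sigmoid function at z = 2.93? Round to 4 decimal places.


Compute exp(-2.9300) = 0.0534.
Sigmoid = 1 / (1 + 0.0534) = 1 / 1.0534 = 0.9493.

0.9493


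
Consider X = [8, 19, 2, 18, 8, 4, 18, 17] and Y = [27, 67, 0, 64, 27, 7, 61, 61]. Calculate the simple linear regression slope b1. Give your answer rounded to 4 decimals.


First compute the means: xbar = 11.7500, ybar = 39.2500.
Then S_xx = sum((xi - xbar)^2) = 341.5000.
S_xy = sum((xi - xbar)(yi - ybar)) = 1330.5000.
b1 = S_xy / S_xx = 1330.5000 / 341.5000 = 3.8960.

3.8960


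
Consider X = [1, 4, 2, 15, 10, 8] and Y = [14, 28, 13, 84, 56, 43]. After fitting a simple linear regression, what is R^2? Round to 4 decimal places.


After computing the OLS fit (b0=5.7442, b1=5.0884):
SSres = 38.2140, SStot = 3749.3333.
R^2 = 1 - 38.2140/3749.3333 = 0.9898.

0.9898


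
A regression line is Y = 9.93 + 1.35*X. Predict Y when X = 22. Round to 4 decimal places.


Substitute X = 22 into the equation:
Y = 9.93 + 1.35 * 22 = 9.93 + 29.7000 = 39.6300.

39.6300


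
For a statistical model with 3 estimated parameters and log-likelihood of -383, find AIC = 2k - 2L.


Compute:
2k = 2*3 = 6.
-2*loglik = -2*(-383) = 766.
AIC = 6 + 766 = 772.

772


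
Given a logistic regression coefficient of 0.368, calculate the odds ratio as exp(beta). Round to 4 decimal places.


exp(0.368) = 1.4448.
So the odds ratio is 1.4448.

1.4448


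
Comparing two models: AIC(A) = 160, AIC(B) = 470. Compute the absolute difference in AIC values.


Absolute difference = |160 - 470| = 310.
The model with lower AIC (A) is preferred.

310


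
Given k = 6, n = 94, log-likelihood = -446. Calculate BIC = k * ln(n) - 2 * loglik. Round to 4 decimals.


Compute k*ln(n) = 6*ln(94) = 6*4.543295 = 27.259770.
Then -2*loglik = 892.
BIC = 27.259770 + 892 = 919.259770, which rounds to 919.2598.

919.2598


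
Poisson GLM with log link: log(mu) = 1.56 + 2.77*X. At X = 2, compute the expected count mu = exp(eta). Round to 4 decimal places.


eta = 1.56 + 2.77 * 2 = 7.1000.
mu = exp(7.1000) = 1211.9671.

1211.9671


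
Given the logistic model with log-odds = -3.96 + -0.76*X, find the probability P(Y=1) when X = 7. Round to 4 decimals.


Linear predictor: z = -3.96 + -0.76 * 7 = -9.2800.
P = 1/(1 + exp(9.2800)) = 1/(1 + 10721.4319) = 0.0001.

0.0001


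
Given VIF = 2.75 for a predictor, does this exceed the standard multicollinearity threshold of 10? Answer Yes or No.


The threshold is 10.
VIF = 2.75 is < 10.
Multicollinearity indication: No.

No


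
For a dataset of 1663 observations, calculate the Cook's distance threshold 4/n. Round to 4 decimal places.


Cook's distance cutoff = 4/n = 4/1663.
= 0.0024.

0.0024


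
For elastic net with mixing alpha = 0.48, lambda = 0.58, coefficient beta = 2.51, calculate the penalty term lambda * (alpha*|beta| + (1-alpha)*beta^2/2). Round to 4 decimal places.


Compute:
L1 = 0.48 * 2.51 = 1.2048.
L2 = 0.52 * 2.51^2 / 2 = 1.6380.
Penalty = 0.58 * (1.2048 + 1.6380) = 1.6488.

1.6488


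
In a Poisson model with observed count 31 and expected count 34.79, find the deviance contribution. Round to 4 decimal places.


Compute y*ln(y/mu) = 31*ln(31/34.79) = 31*-0.115343 = -3.575633.
y - mu = -3.79.
D = 2*(-3.575633 - (-3.79)) = 0.428734, which rounds to 0.4287.

0.4287


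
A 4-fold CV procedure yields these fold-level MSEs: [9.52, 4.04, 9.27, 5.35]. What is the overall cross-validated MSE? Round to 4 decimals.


Total MSE across folds = 28.1800.
CV-MSE = 28.1800/4 = 7.0450.

7.0450


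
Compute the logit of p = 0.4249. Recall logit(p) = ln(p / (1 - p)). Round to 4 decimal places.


The odds are p/(1-p) = 0.4249 / 0.5751 = 0.7388.
logit(p) = ln(0.7388) = -0.3027.

-0.3027


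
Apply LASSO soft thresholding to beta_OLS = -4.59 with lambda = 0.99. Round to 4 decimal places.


|beta_OLS| = 4.59.
lambda = 0.99.
Since |beta| > lambda, coefficient = sign(beta)*(|beta| - lambda) = -3.6000.
Result = -3.6000.

-3.6000


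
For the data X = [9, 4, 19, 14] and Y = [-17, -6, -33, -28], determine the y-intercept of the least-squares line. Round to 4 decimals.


The slope is b1 = -1.8400.
Sample means are xbar = 11.5000 and ybar = -21.0000.
Intercept: b0 = -21.0000 - (-1.8400)(11.5000) = 0.1600.

0.1600


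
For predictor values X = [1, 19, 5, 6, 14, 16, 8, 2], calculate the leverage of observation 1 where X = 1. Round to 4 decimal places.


Compute xbar = 8.8750 with n = 8 observations.
SXX = 312.8750.
Leverage = 1/8 + (1 - 8.8750)^2/312.8750 = 0.3232.

0.3232


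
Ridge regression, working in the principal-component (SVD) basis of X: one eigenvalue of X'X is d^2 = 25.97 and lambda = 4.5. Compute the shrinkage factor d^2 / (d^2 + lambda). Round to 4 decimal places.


Denominator = d^2 + lambda = 25.97 + 4.5 = 30.4700.
Shrinkage = 25.97 / 30.4700 = 0.8523.

0.8523


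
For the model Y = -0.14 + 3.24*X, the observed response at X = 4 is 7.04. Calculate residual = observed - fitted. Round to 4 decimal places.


Fitted value at X = 4 is yhat = -0.14 + 3.24*4 = 12.8200.
Residual = 7.04 - 12.8200 = -5.7800.

-5.7800


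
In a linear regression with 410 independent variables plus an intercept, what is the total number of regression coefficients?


Each predictor gets one coefficient, plus one intercept.
Total parameters = 410 + 1 = 411.

411


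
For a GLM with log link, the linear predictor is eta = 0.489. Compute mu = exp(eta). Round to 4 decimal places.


Apply the inverse link:
mu = e^0.489 = 1.6307.

1.6307


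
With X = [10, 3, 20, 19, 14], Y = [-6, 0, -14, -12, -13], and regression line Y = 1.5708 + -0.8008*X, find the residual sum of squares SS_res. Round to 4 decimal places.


Predicted values from Y = 1.5708 + -0.8008*X.
Residuals: [0.4372, 0.8316, 0.4452, 1.6444, -3.3596].
SSres = 15.0719.

15.0719


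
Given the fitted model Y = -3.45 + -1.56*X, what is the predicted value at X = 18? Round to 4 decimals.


Substitute X = 18 into the equation:
Y = -3.45 + -1.56 * 18 = -3.45 + -28.0800 = -31.5300.

-31.5300


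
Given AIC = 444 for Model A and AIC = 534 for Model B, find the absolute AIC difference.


Absolute difference = |444 - 534| = 90.
The model with lower AIC (A) is preferred.

90


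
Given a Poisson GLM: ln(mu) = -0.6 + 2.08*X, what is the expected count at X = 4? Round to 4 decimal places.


Linear predictor: eta = -0.6 + (2.08)(4) = 7.7200.
Expected count: mu = exp(7.7200) = 2252.9596.

2252.9596


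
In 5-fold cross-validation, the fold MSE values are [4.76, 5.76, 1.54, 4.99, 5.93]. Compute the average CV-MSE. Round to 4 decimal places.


Total MSE across folds = 22.9800.
CV-MSE = 22.9800/5 = 4.5960.

4.5960


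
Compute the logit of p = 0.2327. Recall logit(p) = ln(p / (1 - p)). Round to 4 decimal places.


Compute the odds: 0.2327/0.7673 = 0.3033.
Take the natural log: ln(0.3033) = -1.1931.

-1.1931


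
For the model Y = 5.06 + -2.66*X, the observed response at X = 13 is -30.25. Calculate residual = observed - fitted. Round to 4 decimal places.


Compute yhat = 5.06 + (-2.66)(13) = -29.5200.
Residual = actual - predicted = -30.25 - -29.5200 = -0.7300.

-0.7300


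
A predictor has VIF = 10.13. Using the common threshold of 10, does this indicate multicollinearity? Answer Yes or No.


Check: VIF = 10.13 vs threshold = 10.
Since 10.13 >= 10, the answer is Yes.

Yes


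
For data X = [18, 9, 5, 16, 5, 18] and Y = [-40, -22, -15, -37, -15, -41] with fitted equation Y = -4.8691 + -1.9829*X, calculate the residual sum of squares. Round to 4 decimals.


Compute predicted values, then residuals = yi - yhat_i.
Residuals: [0.5613, 0.7152, -0.2164, -0.4045, -0.2164, -0.4387].
SSres = sum(residual^2) = 1.2763.

1.2763


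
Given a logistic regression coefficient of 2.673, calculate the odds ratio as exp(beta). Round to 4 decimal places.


exp(2.673) = 14.4834.
So the odds ratio is 14.4834.

14.4834


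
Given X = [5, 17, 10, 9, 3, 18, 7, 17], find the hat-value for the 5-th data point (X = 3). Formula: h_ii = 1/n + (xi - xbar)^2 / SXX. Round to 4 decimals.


Mean of X: xbar = 10.7500.
SXX = 241.5000.
For X = 3: h = 1/8 + (3 - 10.7500)^2/241.5000 = 0.3737.

0.3737


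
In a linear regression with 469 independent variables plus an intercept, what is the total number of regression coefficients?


Total coefficients = number of predictors + 1 (for the intercept).
= 469 + 1 = 470.

470


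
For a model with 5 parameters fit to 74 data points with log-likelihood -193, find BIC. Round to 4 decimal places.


k * ln(n) = 5 * ln(74) = 5 * 4.304065 = 21.520325.
-2 * loglik = -2 * (-193) = 386.
BIC = 21.520325 + 386 = 407.520325, which rounds to 407.5203.

407.5203


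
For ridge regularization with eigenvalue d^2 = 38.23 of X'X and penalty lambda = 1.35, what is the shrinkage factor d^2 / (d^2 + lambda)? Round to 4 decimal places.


d^2 + lambda = 38.23 + 1.35 = 39.5800.
Shrinkage factor = 38.23/39.5800 = 0.9659.

0.9659


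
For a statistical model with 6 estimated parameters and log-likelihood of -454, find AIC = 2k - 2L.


AIC = 2*6 - 2*(-454).
= 12 + 908 = 920.

920


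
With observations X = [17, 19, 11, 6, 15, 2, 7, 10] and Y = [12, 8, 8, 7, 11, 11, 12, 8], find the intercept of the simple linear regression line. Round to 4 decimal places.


First find the slope: b1 = -0.0016.
Means: xbar = 10.8750, ybar = 9.6250.
b0 = ybar - b1 * xbar = 9.6250 - -0.0016 * 10.8750 = 9.6421.

9.6421


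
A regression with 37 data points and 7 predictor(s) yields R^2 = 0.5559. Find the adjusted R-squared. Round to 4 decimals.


Plug in: Adj R^2 = 1 - (1 - 0.5559) * 36/29.
= 1 - 0.4441 * 36/29
= 1 - 15.9876 / 29
= 1 - 0.5513 = 0.4487.

0.4487


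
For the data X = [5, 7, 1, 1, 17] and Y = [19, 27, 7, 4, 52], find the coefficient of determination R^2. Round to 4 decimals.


The fitted line is Y = 3.7454 + 2.9120*X.
SSres = 17.4630, SStot = 1482.8000.
R^2 = 1 - SSres/SStot = 0.9882.

0.9882


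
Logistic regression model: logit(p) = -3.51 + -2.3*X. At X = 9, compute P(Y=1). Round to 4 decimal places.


Linear predictor: z = -3.51 + -2.3 * 9 = -24.2100.
P = 1/(1 + exp(24.2100)) = 1/(1 + 32679048799.1026) = 0.0000.

0.0000


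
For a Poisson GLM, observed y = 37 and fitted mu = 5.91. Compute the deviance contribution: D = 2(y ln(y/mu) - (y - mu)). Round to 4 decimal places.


Compute y*ln(y/mu) = 37*ln(37/5.91) = 37*1.834272 = 67.868064.
y - mu = 31.09.
D = 2*(67.868064 - (31.09)) = 73.556128, which rounds to 73.5561.

73.5561


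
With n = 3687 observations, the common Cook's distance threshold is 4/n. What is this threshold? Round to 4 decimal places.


Using the rule of thumb:
Threshold = 4 / 3687 = 0.0011.

0.0011


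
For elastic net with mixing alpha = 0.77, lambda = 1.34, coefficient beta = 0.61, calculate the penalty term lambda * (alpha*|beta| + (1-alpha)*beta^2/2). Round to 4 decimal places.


alpha * |beta| = 0.77 * 0.61 = 0.4697.
(1-alpha) * beta^2/2 = 0.23 * 0.3721/2 = 0.0428.
Total = 1.34 * (0.4697 + 0.0428) = 0.6867.

0.6867


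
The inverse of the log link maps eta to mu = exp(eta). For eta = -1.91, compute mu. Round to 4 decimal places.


Apply the inverse link:
mu = e^-1.91 = 0.1481.

0.1481


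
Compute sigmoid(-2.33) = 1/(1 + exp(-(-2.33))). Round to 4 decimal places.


Compute exp(2.3300) = 10.2779.
Sigmoid = 1 / (1 + 10.2779) = 1 / 11.2779 = 0.0887.

0.0887


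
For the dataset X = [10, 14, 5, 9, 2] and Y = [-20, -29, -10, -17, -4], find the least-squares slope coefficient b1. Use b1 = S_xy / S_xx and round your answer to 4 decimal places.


First compute the means: xbar = 8.0000, ybar = -16.0000.
Then S_xx = sum((xi - xbar)^2) = 86.0000.
S_xy = sum((xi - xbar)(yi - ybar)) = -177.0000.
b1 = S_xy / S_xx = -177.0000 / 86.0000 = -2.0581.

-2.0581


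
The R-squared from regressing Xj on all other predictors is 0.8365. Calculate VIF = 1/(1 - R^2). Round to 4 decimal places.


VIF = 1 / (1 - 0.8365).
= 1 / 0.1635 = 6.1162.

6.1162


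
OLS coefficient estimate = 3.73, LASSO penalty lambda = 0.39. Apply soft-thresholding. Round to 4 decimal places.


Absolute value: |3.73| = 3.73.
Compare to lambda = 0.39.
Since |beta| > lambda, coefficient = sign(beta)*(|beta| - lambda) = 3.3400.

3.3400


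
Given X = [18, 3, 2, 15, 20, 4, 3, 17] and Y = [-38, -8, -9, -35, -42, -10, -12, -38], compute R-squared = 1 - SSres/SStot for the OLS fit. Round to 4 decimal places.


After computing the OLS fit (b0=-4.1119, b1=-1.9403):
SSres = 18.4478, SStot = 1658.0000.
R^2 = 1 - 18.4478/1658.0000 = 0.9889.

0.9889


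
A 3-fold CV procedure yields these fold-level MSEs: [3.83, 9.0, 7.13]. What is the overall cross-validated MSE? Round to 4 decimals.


Add all fold MSEs: 19.9600.
Divide by k = 3: 19.9600/3 = 6.6533.

6.6533


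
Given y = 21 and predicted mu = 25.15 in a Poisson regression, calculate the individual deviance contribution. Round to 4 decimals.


y/mu = 21/25.15 = 0.834990 (approx.), and ln(21/25.15) = -0.180335.
y * ln(y/mu) = 21 * -0.180335 = -3.787035.
y - mu = -4.15.
D = 2 * (-3.787035 - -4.15) = 0.725930, which rounds to 0.7259.

0.7259


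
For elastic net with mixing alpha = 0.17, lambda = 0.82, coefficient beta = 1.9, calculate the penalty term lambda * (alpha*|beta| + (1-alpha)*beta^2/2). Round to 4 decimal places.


L1 component = 0.17 * |1.9| = 0.3230.
L2 component = 0.83 * 1.9^2 / 2 = 1.4982.
Penalty = 0.82 * (0.3230 + 1.4982) = 0.82 * 1.8212 = 1.4933.

1.4933


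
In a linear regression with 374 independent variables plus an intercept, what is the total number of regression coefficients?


Total coefficients = number of predictors + 1 (for the intercept).
= 374 + 1 = 375.

375


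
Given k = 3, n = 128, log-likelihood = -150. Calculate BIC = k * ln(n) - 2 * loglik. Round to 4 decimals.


Compute k*ln(n) = 3*ln(128) = 3*4.852030 = 14.556090.
Then -2*loglik = 300.
BIC = 14.556090 + 300 = 314.556090, which rounds to 314.5561.

314.5561


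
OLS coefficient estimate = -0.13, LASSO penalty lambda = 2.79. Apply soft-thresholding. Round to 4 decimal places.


|beta_OLS| = 0.13.
lambda = 2.79.
Since |beta| <= lambda, the coefficient is set to 0.
Result = 0.0000.

0.0000


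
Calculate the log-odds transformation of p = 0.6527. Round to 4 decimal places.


Compute the odds: 0.6527/0.3473 = 1.8794.
Take the natural log: ln(1.8794) = 0.6309.

0.6309


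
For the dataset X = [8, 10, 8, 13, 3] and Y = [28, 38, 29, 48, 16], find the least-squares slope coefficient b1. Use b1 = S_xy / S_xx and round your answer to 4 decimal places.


First compute the means: xbar = 8.4000, ybar = 31.8000.
Then S_xx = sum((xi - xbar)^2) = 53.2000.
S_xy = sum((xi - xbar)(yi - ybar)) = 172.4000.
b1 = S_xy / S_xx = 172.4000 / 53.2000 = 3.2406.

3.2406


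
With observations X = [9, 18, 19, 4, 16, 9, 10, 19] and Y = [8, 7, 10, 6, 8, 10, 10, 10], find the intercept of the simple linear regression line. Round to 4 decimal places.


Compute b1 = 0.1009 from the OLS formula.
With xbar = 13.0000 and ybar = 8.6250, the intercept is:
b0 = 8.6250 - 0.1009 * 13.0000 = 7.3136.

7.3136


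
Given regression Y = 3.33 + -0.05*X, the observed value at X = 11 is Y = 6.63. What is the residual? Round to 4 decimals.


Fitted value at X = 11 is yhat = 3.33 + -0.05*11 = 2.7800.
Residual = 6.63 - 2.7800 = 3.8500.

3.8500


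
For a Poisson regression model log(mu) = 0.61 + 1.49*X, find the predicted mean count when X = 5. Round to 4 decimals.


Linear predictor: eta = 0.61 + (1.49)(5) = 8.0600.
Expected count: mu = exp(8.0600) = 3165.2901.

3165.2901


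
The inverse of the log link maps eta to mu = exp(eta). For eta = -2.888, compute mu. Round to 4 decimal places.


The inverse log link gives:
mu = exp(-2.888) = 0.0557.

0.0557


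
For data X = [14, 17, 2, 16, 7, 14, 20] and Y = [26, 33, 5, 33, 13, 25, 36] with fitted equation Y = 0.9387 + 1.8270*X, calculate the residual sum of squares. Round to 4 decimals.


Compute predicted values, then residuals = yi - yhat_i.
Residuals: [-0.5167, 1.0023, 0.4073, 2.8293, -0.7277, -1.5167, -1.4787].
SSres = sum(residual^2) = 14.4589.

14.4589


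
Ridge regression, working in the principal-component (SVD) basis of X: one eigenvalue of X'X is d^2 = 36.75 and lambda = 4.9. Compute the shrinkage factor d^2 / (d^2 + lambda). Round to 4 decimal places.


d^2 + lambda = 36.75 + 4.9 = 41.6500.
Shrinkage factor = 36.75/41.6500 = 0.8824.

0.8824


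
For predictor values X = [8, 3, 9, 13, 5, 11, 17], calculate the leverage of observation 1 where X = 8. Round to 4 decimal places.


Mean of X: xbar = 9.4286.
SXX = 135.7143.
For X = 8: h = 1/7 + (8 - 9.4286)^2/135.7143 = 0.1579.

0.1579


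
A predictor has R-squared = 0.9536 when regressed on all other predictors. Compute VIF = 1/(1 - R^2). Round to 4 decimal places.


VIF = 1 / (1 - 0.9536).
= 1 / 0.0464 = 21.5517.

21.5517


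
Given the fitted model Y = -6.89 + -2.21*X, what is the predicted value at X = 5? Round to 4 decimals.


Plug X = 5 into Y = -6.89 + -2.21*X:
Y = -6.89 + -11.0500 = -17.9400.

-17.9400


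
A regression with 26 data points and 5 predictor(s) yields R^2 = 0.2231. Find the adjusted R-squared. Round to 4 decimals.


Using the formula:
(1 - 0.2231) = 0.7769.
Multiply by 25/20: 0.7769 * 25 = 19.4225, then 19.4225 / 20 = 0.9711.
Adj R^2 = 1 - 0.9711 = 0.0289.

0.0289


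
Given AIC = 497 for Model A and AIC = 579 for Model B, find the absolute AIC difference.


|AIC_A - AIC_B| = |497 - 579| = 82.
Model A is preferred (lower AIC).

82


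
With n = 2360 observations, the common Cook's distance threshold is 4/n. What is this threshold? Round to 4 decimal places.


The threshold is 4/n.
4/2360 = 0.0017.

0.0017


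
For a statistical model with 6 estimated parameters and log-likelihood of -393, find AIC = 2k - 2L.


Compute:
2k = 2*6 = 12.
-2*loglik = -2*(-393) = 786.
AIC = 12 + 786 = 798.

798


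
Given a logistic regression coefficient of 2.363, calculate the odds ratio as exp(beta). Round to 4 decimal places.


Odds ratio = exp(beta) = exp(2.363).
= 10.6228.

10.6228


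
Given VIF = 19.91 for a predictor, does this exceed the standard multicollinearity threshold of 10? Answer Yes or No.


Check: VIF = 19.91 vs threshold = 10.
Since 19.91 >= 10, the answer is Yes.

Yes


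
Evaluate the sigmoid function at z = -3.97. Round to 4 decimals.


First, exp(3.9700) = 52.9845.
Then sigma(z) = 1/(1 + 52.9845) = 0.0185.

0.0185


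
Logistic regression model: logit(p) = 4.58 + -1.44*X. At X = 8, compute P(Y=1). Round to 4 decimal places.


z = 4.58 + -1.44 * 8 = -6.9400.
Sigmoid: P = 1 / (1 + exp(6.9400)) = 0.0010.

0.0010


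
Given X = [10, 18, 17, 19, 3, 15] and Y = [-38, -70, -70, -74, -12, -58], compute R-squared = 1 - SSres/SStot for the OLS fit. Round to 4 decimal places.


Fit the OLS line: b0 = 0.4164, b1 = -3.9573.
SSres = 13.6584.
SStot = 2947.3333.
R^2 = 1 - 13.6584/2947.3333 = 0.9954.

0.9954


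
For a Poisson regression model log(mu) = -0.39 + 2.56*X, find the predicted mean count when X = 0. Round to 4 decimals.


Compute eta = -0.39 + 2.56 * 0 = -0.3900.
Apply inverse link: mu = e^-0.3900 = 0.6771.

0.6771


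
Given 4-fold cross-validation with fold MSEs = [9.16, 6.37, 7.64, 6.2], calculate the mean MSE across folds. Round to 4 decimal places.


Total MSE across folds = 29.3700.
CV-MSE = 29.3700/4 = 7.3425.

7.3425


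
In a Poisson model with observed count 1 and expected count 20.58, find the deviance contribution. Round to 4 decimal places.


First: ln(1/20.58) = -3.024320.
Then: 1 * -3.024320 = -3.024320.
y - mu = 1 - 20.58 = -19.58.
D = 2(-3.024320 - -19.58) = 33.111360, which rounds to 33.1114.

33.1114


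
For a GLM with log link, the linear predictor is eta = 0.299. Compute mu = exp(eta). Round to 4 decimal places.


The inverse log link gives:
mu = exp(0.299) = 1.3485.

1.3485


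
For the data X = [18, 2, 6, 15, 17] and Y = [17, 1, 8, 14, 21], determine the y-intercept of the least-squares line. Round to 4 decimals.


First find the slope: b1 = 1.0497.
Means: xbar = 11.6000, ybar = 12.2000.
b0 = ybar - b1 * xbar = 12.2000 - 1.0497 * 11.6000 = 0.0234.

0.0234


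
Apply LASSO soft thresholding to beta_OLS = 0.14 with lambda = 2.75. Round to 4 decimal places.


|beta_OLS| = 0.14.
lambda = 2.75.
Since |beta| <= lambda, the coefficient is set to 0.
Result = 0.0000.

0.0000


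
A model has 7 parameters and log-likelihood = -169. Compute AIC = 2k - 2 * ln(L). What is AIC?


AIC = 2*7 - 2*(-169).
= 14 + 338 = 352.

352


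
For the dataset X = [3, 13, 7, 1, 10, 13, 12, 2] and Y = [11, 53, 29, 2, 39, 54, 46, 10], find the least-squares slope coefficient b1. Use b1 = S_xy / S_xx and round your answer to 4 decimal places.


Calculate xbar = 7.6250, ybar = 30.5000.
S_xx = 179.8750, S_xy = 730.5000.
Using b1 = S_xy / S_xx = 730.5000 / 179.8750, we get b1 = 4.0612.

4.0612


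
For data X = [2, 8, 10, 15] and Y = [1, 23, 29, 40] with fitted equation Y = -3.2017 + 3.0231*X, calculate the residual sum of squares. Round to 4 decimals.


Compute predicted values, then residuals = yi - yhat_i.
Residuals: [-1.8445, 2.0169, 1.9707, -2.1448].
SSres = sum(residual^2) = 15.9539.

15.9539


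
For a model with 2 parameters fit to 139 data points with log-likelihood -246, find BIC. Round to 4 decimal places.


Compute k*ln(n) = 2*ln(139) = 2*4.934474 = 9.868948.
Then -2*loglik = 492.
BIC = 9.868948 + 492 = 501.868948, which rounds to 501.8689.

501.8689


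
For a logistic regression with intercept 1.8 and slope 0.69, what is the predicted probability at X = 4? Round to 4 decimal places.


z = 1.8 + 0.69 * 4 = 4.5600.
Sigmoid: P = 1 / (1 + exp(-4.5600)) = 0.9896.

0.9896


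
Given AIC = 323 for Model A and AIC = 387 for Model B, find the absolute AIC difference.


Absolute difference = |323 - 387| = 64.
The model with lower AIC (A) is preferred.

64


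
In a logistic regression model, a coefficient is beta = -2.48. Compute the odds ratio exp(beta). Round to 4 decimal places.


The odds ratio is computed as:
OR = e^(-2.48) = 0.0837.

0.0837


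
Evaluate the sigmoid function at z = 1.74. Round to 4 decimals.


Compute exp(-1.7400) = 0.1755.
Sigmoid = 1 / (1 + 0.1755) = 1 / 1.1755 = 0.8507.

0.8507


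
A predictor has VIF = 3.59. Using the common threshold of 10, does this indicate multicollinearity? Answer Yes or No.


Check: VIF = 3.59 vs threshold = 10.
Since 3.59 < 10, the answer is No.

No


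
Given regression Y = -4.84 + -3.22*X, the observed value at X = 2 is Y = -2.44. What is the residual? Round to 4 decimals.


Predicted = -4.84 + -3.22 * 2 = -11.2800.
Residual = -2.44 - -11.2800 = 8.8400.

8.8400


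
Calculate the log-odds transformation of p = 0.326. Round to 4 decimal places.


The odds are p/(1-p) = 0.326 / 0.674 = 0.4837.
logit(p) = ln(0.4837) = -0.7263.

-0.7263


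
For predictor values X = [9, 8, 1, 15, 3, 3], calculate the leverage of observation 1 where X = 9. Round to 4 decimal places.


n = 6, xbar = 6.5000.
SXX = sum((xi - xbar)^2) = 135.5000.
h = 1/6 + (9 - 6.5000)^2 / 135.5000 = 0.2128.

0.2128


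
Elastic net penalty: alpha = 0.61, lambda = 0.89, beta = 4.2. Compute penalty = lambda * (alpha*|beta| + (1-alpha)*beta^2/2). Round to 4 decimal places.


alpha * |beta| = 0.61 * 4.2 = 2.5620.
(1-alpha) * beta^2/2 = 0.39 * 17.6400/2 = 3.4398.
Total = 0.89 * (2.5620 + 3.4398) = 5.3416.

5.3416


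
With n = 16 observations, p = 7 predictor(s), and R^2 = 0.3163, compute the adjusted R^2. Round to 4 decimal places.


Using the formula:
(1 - 0.3163) = 0.6837.
Multiply by 15/8: 0.6837 * 15 = 10.2555, then 10.2555 / 8 = 1.2819.
Adj R^2 = 1 - 1.2819 = -0.2819.

-0.2819


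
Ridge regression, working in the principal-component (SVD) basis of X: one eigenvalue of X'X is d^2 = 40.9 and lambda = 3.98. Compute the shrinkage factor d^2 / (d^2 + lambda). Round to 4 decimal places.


Compute the denominator: 40.9 + 3.98 = 44.8800.
Shrinkage factor = 40.9 / 44.8800 = 0.9113.

0.9113


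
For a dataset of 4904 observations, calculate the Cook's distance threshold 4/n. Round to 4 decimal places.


The threshold is 4/n.
4/4904 = 0.0008.

0.0008


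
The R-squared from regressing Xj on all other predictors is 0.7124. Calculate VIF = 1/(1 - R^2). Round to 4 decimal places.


Denominator: 1 - 0.7124 = 0.2876.
VIF = 1 / 0.2876 = 3.4771.

3.4771


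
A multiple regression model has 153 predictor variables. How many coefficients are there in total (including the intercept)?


Total coefficients = number of predictors + 1 (for the intercept).
= 153 + 1 = 154.

154


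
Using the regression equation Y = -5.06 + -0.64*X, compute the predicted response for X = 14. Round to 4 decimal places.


Predicted value:
Y = -5.06 + (-0.64)(14) = -5.06 + -8.9600 = -14.0200.

-14.0200


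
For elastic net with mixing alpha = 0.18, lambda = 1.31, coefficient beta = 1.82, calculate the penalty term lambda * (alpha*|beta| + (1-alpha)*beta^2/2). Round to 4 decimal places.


L1 component = 0.18 * |1.82| = 0.3276.
L2 component = 0.82 * 1.82^2 / 2 = 1.3581.
Penalty = 1.31 * (0.3276 + 1.3581) = 1.31 * 1.6857 = 2.2082.

2.2082


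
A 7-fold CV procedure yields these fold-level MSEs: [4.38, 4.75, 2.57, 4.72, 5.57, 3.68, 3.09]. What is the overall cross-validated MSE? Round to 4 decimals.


Total MSE across folds = 28.7600.
CV-MSE = 28.7600/7 = 4.1086.

4.1086


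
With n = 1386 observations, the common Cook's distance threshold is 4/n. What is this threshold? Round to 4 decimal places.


Cook's distance cutoff = 4/n = 4/1386.
= 0.0029.

0.0029


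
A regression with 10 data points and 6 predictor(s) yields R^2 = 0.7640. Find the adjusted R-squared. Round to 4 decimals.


Plug in: Adj R^2 = 1 - (1 - 0.7640) * 9/3.
= 1 - 0.2360 * 9/3
= 1 - 2.1240 / 3
= 1 - 0.7080 = 0.2920.

0.2920


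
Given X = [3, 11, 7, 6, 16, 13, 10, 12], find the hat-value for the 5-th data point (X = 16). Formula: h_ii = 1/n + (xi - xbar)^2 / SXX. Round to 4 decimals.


Mean of X: xbar = 9.7500.
SXX = 123.5000.
For X = 16: h = 1/8 + (16 - 9.7500)^2/123.5000 = 0.4413.

0.4413


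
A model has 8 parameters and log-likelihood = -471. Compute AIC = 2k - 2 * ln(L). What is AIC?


Compute:
2k = 2*8 = 16.
-2*loglik = -2*(-471) = 942.
AIC = 16 + 942 = 958.

958


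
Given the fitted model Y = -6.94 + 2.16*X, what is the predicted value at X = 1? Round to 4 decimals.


Substitute X = 1 into the equation:
Y = -6.94 + 2.16 * 1 = -6.94 + 2.1600 = -4.7800.

-4.7800


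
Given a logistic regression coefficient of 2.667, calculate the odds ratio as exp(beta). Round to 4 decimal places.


exp(2.667) = 14.3967.
So the odds ratio is 14.3967.

14.3967


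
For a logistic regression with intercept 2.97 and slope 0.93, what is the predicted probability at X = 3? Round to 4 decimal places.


Linear predictor: z = 2.97 + 0.93 * 3 = 5.7600.
P = 1/(1 + exp(-5.7600)) = 1/(1 + 0.0032) = 0.9969.

0.9969


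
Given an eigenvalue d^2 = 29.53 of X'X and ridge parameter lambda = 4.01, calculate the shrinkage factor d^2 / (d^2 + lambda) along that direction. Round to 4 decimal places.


d^2 + lambda = 29.53 + 4.01 = 33.5400.
Shrinkage factor = 29.53/33.5400 = 0.8804.

0.8804


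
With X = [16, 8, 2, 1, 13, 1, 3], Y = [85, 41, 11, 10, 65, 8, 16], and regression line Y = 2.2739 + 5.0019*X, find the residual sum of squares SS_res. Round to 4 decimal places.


For each point, residual = actual - predicted.
Residuals: [2.6957, -1.2891, -1.2777, 2.7242, -2.2986, 0.7242, -1.2796].
Sum of squared residuals = 25.4278.

25.4278


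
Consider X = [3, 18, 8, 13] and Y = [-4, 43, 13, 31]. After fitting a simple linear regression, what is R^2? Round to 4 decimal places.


The fitted line is Y = -12.6400 + 3.1800*X.
SSres = 8.7000, SStot = 1272.7500.
R^2 = 1 - SSres/SStot = 0.9932.

0.9932


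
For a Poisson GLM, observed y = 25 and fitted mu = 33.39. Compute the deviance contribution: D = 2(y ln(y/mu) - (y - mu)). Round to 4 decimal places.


Compute y*ln(y/mu) = 25*ln(25/33.39) = 25*-0.289381 = -7.234525.
y - mu = -8.39.
D = 2*(-7.234525 - (-8.39)) = 2.310950, which rounds to 2.3110.

2.3110
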